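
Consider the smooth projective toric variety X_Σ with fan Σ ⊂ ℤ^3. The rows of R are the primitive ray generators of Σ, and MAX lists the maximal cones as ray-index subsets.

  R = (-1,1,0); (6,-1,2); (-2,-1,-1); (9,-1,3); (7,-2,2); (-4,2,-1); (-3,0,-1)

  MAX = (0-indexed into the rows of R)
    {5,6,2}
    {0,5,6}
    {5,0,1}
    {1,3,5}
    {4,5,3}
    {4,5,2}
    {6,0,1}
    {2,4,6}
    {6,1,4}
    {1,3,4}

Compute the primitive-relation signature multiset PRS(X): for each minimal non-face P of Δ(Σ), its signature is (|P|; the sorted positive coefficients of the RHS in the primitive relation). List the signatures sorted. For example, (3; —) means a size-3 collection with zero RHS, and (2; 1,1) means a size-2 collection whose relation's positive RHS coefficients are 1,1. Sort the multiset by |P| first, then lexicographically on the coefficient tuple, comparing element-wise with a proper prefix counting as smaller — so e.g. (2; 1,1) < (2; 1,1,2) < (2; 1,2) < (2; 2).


|primitive collections| = 9. Relations:

  P={0,2}:  v_{0} + v_{2} = v_{6} ; sig = (2; 1)
  P={0,4}:  v_{0} + v_{4} = v_{1} ; sig = (2; 1)
  P={2,3}:  v_{2} + v_{3} = v_{4} ; sig = (2; 1)
  P={3,6}:  v_{3} + v_{6} = v_{1} ; sig = (2; 1)
  P={1,2}:  v_{1} + v_{2} = v_{4} + v_{6} ; sig = (2; 1,1)
  P={0,3}:  v_{0} + v_{3} = 2·v_{1} + v_{5} ; sig = (2; 1,2)
  P={4,5,6}:  v_{4} + v_{5} + v_{6} = 0 ; sig = (3; —)
  P={1,4,5}:  v_{1} + v_{4} + v_{5} = v_{3} ; sig = (3; 1)
  P={1,5,6}:  v_{1} + v_{5} + v_{6} = v_{0} ; sig = (3; 1)

Signatures (|P|; sorted positive RHS coefficients), sorted:
{ (2; 1) ×4,  (2; 1,1),  (2; 1,2),  (3; —),  (3; 1) ×2 }


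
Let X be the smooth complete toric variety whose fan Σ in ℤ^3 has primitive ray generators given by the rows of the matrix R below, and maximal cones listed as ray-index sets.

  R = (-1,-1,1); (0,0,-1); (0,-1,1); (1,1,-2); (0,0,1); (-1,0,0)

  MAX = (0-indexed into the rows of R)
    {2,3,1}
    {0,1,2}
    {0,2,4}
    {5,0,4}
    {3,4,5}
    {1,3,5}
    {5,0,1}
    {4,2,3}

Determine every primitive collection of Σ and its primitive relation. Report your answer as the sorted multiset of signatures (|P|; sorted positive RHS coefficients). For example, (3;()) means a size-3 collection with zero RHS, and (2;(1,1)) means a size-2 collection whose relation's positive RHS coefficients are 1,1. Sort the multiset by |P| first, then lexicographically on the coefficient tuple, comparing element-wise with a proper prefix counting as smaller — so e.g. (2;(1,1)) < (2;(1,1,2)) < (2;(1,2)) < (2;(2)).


Minimal non-faces — 3 found among 6 rays, 8 max cones:

  {1,4}:  v_{1} + v_{4} = 0  so sig = (2;())
  {0,3}:  v_{0} + v_{3} = v_{1}  so sig = (2;(1))
  {2,5}:  v_{2} + v_{5} = v_{0}  so sig = (2;(1))

Signatures (|P|; sorted positive RHS coefficients), sorted:
    |P|=2: 3 collections, coeffs (), (1), (1)


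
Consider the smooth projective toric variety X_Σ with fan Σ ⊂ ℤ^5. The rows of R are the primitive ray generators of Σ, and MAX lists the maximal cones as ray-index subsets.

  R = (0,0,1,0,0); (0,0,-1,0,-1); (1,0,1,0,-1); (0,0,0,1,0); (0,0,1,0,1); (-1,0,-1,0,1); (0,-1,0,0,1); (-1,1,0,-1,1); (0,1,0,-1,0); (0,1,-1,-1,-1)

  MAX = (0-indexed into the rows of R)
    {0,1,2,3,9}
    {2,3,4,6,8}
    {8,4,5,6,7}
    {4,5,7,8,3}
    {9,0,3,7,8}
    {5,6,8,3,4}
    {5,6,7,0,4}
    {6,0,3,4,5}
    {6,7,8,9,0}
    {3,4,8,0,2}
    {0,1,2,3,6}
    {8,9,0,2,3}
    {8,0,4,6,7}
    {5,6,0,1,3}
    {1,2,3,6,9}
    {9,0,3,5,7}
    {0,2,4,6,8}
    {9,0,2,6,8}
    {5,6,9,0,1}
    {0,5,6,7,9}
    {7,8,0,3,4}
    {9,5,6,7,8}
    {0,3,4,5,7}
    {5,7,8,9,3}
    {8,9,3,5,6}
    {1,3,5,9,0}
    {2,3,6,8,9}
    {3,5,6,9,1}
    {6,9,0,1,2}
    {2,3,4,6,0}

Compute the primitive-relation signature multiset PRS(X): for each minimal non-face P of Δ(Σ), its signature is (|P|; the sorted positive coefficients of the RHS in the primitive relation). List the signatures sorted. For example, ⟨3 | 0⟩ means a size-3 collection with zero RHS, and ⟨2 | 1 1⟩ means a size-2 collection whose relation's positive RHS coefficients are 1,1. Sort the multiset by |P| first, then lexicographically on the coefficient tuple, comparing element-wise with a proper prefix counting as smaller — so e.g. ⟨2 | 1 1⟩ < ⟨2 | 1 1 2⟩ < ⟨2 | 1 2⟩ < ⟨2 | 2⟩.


|primitive collections| = 10. Relations:

  • {1,4}:  v_{1} + v_{4} = 0  ⇒ sig = ⟨2 | 0⟩
  • {2,5}:  v_{2} + v_{5} = 0  ⇒ sig = ⟨2 | 0⟩
  • {1,8}:  v_{1} + v_{8} = v_{9}  ⇒ sig = ⟨2 | 1⟩
  • {4,9}:  v_{4} + v_{9} = v_{8}  ⇒ sig = ⟨2 | 1⟩
  • {2,7}:  v_{2} + v_{7} = v_{0} + v_{8}  ⇒ sig = ⟨2 | 1 1⟩
  • {1,7}:  v_{1} + v_{7} = v_{0} + v_{5} + v_{9}  ⇒ sig = ⟨2 | 1 1 1⟩
  • {0,5,8}:  v_{0} + v_{5} + v_{8} = v_{7}  ⇒ sig = ⟨3 | 1⟩
  • {3,6,7}:  v_{3} + v_{6} + v_{7} = v_{4} + v_{5}  ⇒ sig = ⟨3 | 1 1⟩
  • {0,3,6,9}:  v_{0} + v_{3} + v_{6} + v_{9} = 0  ⇒ sig = ⟨4 | 0⟩
  • {0,3,6,8}:  v_{0} + v_{3} + v_{6} + v_{8} = v_{4}  ⇒ sig = ⟨4 | 1⟩

Signatures (|P|; sorted positive RHS coefficients), sorted:
[⟨2 | 0⟩, ⟨2 | 0⟩, ⟨2 | 1⟩, ⟨2 | 1⟩, ⟨2 | 1 1⟩, ⟨2 | 1 1 1⟩, ⟨3 | 1⟩, ⟨3 | 1 1⟩, ⟨4 | 0⟩, ⟨4 | 1⟩]


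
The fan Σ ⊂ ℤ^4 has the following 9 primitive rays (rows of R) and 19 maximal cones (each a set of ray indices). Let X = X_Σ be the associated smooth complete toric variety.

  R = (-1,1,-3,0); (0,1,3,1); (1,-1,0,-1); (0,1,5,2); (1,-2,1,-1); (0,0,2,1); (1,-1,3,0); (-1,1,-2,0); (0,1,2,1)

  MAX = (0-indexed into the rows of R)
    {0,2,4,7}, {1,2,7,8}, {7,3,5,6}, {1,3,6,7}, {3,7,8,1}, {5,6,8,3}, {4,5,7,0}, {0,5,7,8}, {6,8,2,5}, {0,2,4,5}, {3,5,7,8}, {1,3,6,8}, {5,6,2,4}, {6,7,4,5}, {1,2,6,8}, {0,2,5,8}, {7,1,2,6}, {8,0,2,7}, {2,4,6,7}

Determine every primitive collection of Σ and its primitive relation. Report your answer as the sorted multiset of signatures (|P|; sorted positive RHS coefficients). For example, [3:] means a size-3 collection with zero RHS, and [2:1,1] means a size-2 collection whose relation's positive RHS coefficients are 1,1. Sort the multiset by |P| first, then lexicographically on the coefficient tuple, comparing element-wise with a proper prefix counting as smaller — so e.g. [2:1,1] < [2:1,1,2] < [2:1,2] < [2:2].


Σ has 10 primitive collections:

  P={0,6}:  v_{0} + v_{6} = 0 — sig = [2:]
  P={1,5}:  v_{1} + v_{5} = v_{3} — sig = [2:1]
  P={4,8}:  v_{4} + v_{8} = v_{6} — sig = [2:1]
  P={0,1}:  v_{0} + v_{1} = v_{7} + v_{8} — sig = [2:1,1]
  P={2,3}:  v_{2} + v_{3} = v_{6} + v_{8} — sig = [2:1,1]
  P={0,3}:  v_{0} + v_{3} = v_{5} + v_{7} + v_{8} — sig = [2:1,1,1]
  P={3,4}:  v_{3} + v_{4} = v_{5} + 2·v_{6} + v_{7} — sig = [2:1,1,2]
  P={1,4}:  v_{1} + v_{4} = 2·v_{6} + v_{7} — sig = [2:1,2]
  P={2,5,7}:  v_{2} + v_{5} + v_{7} = 0 — sig = [3:]
  P={6,7,8}:  v_{6} + v_{7} + v_{8} = v_{1} — sig = [3:1]

Hence PRS(X_Σ) =
    [2:]
    [2:1]
    [2:1]
    [2:1,1]
    [2:1,1]
    [2:1,1,1]
    [2:1,1,2]
    [2:1,2]
    [3:]
    [3:1]


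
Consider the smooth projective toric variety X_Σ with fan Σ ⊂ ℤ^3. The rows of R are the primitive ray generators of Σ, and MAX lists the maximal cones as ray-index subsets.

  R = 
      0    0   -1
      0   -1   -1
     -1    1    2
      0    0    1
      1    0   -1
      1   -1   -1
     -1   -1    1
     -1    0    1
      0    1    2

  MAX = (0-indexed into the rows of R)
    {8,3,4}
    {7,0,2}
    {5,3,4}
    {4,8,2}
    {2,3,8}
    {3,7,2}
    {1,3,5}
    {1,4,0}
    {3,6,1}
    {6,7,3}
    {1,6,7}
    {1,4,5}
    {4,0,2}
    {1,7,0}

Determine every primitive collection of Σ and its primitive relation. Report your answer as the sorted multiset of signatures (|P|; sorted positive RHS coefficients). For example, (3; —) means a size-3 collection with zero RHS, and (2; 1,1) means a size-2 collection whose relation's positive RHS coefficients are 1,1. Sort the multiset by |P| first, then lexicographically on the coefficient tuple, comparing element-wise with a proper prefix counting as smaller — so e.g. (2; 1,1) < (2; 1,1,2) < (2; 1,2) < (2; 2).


Minimal non-faces — 18 found among 9 rays, 14 max cones:

  P = {0,3}:  v_{0} + v_{3} = 0 ; sig = (2; —)
  P = {4,7}:  v_{4} + v_{7} = 0 ; sig = (2; —)
  P = {1,2}:  v_{1} + v_{2} = v_{7} ; sig = (2; 1)
  P = {1,8}:  v_{1} + v_{8} = v_{3} ; sig = (2; 1)
  P = {2,5}:  v_{2} + v_{5} = v_{3} ; sig = (2; 1)
  P = {0,5}:  v_{0} + v_{5} = v_{1} + v_{4} ; sig = (2; 1,1)
  P = {0,6}:  v_{0} + v_{6} = v_{1} + v_{7} ; sig = (2; 1,1)
  P = {0,8}:  v_{0} + v_{8} = v_{2} + v_{4} ; sig = (2; 1,1)
  P = {4,6}:  v_{4} + v_{6} = v_{1} + v_{3} ; sig = (2; 1,1)
  P = {5,7}:  v_{5} + v_{7} = v_{1} + v_{3} ; sig = (2; 1,1)
  P = {7,8}:  v_{7} + v_{8} = v_{2} + v_{3} ; sig = (2; 1,1)
  P = {2,6}:  v_{2} + v_{6} = v_{3} + 2·v_{7} ; sig = (2; 1,2)
  P = {5,8}:  v_{5} + v_{8} = 2·v_{3} + v_{4} ; sig = (2; 1,2)
  P = {6,8}:  v_{6} + v_{8} = 2·v_{3} + v_{7} ; sig = (2; 1,2)
  P = {5,6}:  v_{5} + v_{6} = 2·v_{1} + 2·v_{3} ; sig = (2; 2,2)
  P = {1,3,4}:  v_{1} + v_{3} + v_{4} = v_{5} ; sig = (3; 1)
  P = {1,3,7}:  v_{1} + v_{3} + v_{7} = v_{6} ; sig = (3; 1)
  P = {2,3,4}:  v_{2} + v_{3} + v_{4} = v_{8} ; sig = (3; 1)

Hence PRS(X_Σ) =
    (2; —)
    (2; —)
    (2; 1)
    (2; 1)
    (2; 1)
    (2; 1,1)
    (2; 1,1)
    (2; 1,1)
    (2; 1,1)
    (2; 1,1)
    (2; 1,1)
    (2; 1,2)
    (2; 1,2)
    (2; 1,2)
    (2; 2,2)
    (3; 1)
    (3; 1)
    (3; 1)


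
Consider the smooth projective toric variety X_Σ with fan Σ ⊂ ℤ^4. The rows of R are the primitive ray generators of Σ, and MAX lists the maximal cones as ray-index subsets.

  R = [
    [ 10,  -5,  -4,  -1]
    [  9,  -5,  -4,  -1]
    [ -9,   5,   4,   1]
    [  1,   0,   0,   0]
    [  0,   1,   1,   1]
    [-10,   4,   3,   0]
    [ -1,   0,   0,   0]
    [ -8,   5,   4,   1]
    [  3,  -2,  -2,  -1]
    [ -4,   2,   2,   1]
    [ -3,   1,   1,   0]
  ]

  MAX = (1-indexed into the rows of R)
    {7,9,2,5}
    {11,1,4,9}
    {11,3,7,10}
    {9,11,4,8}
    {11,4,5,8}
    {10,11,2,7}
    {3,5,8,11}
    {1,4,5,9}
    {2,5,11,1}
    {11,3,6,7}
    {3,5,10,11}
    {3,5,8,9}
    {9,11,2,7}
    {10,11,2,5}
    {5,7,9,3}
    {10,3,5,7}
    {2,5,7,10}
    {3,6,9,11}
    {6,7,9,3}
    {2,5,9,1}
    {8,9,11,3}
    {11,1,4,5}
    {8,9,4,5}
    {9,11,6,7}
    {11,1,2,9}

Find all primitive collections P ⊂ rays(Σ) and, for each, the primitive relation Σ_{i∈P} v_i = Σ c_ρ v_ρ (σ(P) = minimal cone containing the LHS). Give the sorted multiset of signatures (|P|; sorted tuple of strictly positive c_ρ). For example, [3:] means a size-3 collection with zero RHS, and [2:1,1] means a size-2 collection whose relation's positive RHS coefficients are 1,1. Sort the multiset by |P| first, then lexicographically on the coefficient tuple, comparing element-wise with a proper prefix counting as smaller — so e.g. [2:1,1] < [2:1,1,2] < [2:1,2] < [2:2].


|primitive collections| = 22. Relations:

  {2,3}:  v_{2} + v_{3} = 0 ; sig = [2:]
  {4,7}:  v_{4} + v_{7} = 0 ; sig = [2:]
  {1,3}:  v_{1} + v_{3} = v_{4} ; sig = [2:1]
  {1,7}:  v_{1} + v_{7} = v_{2} ; sig = [2:1]
  {2,4}:  v_{2} + v_{4} = v_{1} ; sig = [2:1]
  {2,8}:  v_{2} + v_{8} = v_{4} ; sig = [2:1]
  {3,4}:  v_{3} + v_{4} = v_{8} ; sig = [2:1]
  {7,8}:  v_{7} + v_{8} = v_{3} ; sig = [2:1]
  {9,10}:  v_{9} + v_{10} = v_{7} ; sig = [2:1]
  {1,6}:  v_{1} + v_{6} = v_{9} + v_{11} ; sig = [2:1,1]
  {4,10}:  v_{4} + v_{10} = v_{5} + v_{11} ; sig = [2:1,1]
  {5,6}:  v_{5} + v_{6} = v_{3} + v_{7} ; sig = [2:1,1]
  {1,10}:  v_{1} + v_{10} = v_{2} + v_{5} + v_{11} ; sig = [2:1,1,1]
  {2,6}:  v_{2} + v_{6} = v_{7} + v_{9} + v_{11} ; sig = [2:1,1,1]
  {4,6}:  v_{4} + v_{6} = v_{3} + v_{9} + v_{11} ; sig = [2:1,1,1]
  {8,10}:  v_{8} + v_{10} = v_{3} + v_{5} + v_{11} ; sig = [2:1,1,1]
  {6,8}:  v_{6} + v_{8} = 2·v_{3} + v_{9} + v_{11} ; sig = [2:1,1,2]
  {6,10}:  v_{6} + v_{10} = v_{3} + 2·v_{7} + v_{11} ; sig = [2:1,1,2]
  {1,8}:  v_{1} + v_{8} = 2·v_{4} ; sig = [2:2]
  {5,9,11}:  v_{5} + v_{9} + v_{11} = 0 ; sig = [3:]
  {5,7,11}:  v_{5} + v_{7} + v_{11} = v_{10} ; sig = [3:1]
  {3,7,9,11}:  v_{3} + v_{7} + v_{9} + v_{11} = v_{6} ; sig = [4:1]

Hence PRS(X_Σ) =
    [2:]
    [2:]
    [2:1]
    [2:1]
    [2:1]
    [2:1]
    [2:1]
    [2:1]
    [2:1]
    [2:1,1]
    [2:1,1]
    [2:1,1]
    [2:1,1,1]
    [2:1,1,1]
    [2:1,1,1]
    [2:1,1,1]
    [2:1,1,2]
    [2:1,1,2]
    [2:2]
    [3:]
    [3:1]
    [4:1]


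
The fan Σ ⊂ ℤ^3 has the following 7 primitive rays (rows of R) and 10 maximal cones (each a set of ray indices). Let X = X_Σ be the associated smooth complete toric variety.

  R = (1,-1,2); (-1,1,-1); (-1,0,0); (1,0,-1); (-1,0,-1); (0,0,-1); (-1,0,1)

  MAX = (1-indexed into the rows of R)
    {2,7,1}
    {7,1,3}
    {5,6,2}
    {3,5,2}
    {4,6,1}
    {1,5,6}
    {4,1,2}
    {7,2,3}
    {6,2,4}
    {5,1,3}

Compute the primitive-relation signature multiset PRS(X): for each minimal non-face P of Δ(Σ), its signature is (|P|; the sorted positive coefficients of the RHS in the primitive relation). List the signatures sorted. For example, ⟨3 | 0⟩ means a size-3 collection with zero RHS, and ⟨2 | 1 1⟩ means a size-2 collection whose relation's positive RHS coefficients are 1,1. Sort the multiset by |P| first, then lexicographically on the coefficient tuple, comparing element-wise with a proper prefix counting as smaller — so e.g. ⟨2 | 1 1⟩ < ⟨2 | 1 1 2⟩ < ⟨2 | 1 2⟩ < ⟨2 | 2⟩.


Σ has 9 primitive collections:

  P={4,7}:  v_{4} + v_{7} = 0 — sig = ⟨2 | 0⟩
  P={3,4}:  v_{3} + v_{4} = v_{6} — sig = ⟨2 | 1⟩
  P={3,6}:  v_{3} + v_{6} = v_{5} — sig = ⟨2 | 1⟩
  P={6,7}:  v_{6} + v_{7} = v_{3} — sig = ⟨2 | 1⟩
  P={4,5}:  v_{4} + v_{5} = 2·v_{6} — sig = ⟨2 | 2⟩
  P={5,7}:  v_{5} + v_{7} = 2·v_{3} — sig = ⟨2 | 2⟩
  P={1,2,6}:  v_{1} + v_{2} + v_{6} = 0 — sig = ⟨3 | 0⟩
  P={1,2,3}:  v_{1} + v_{2} + v_{3} = v_{7} — sig = ⟨3 | 1⟩
  P={1,2,5}:  v_{1} + v_{2} + v_{5} = v_{3} — sig = ⟨3 | 1⟩

so the primitive-relation signature multiset is
    |P|=2: 6 collections, coeffs (), (1), (1), (1), (2), (2)
    |P|=3: 3 collections, coeffs (), (1), (1)


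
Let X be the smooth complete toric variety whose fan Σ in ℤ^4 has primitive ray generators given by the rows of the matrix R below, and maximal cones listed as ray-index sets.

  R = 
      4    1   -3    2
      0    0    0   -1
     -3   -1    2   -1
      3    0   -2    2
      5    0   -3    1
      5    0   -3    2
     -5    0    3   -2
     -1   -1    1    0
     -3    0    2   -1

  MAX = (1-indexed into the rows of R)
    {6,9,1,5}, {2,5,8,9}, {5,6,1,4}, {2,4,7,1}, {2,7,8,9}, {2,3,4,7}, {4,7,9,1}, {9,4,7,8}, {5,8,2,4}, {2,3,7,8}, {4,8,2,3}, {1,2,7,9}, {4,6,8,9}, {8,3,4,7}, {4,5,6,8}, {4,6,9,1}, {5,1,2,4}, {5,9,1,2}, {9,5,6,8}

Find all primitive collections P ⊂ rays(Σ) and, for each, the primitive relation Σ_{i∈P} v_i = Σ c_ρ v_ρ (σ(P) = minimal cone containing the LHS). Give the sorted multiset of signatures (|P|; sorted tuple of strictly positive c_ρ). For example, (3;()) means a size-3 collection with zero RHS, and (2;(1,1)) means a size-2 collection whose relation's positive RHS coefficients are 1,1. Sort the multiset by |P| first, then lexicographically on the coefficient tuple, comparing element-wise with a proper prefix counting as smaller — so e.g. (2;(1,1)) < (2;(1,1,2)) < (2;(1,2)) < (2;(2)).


Primitive collections (11):

  P={6,7}:  v_{6} + v_{7} = 0  →  sig = (2;())
  P={1,8}:  v_{1} + v_{8} = v_{4}  →  sig = (2;(1))
  P={2,6}:  v_{2} + v_{6} = v_{5}  →  sig = (2;(1))
  P={5,7}:  v_{5} + v_{7} = v_{2}  →  sig = (2;(1))
  P={3,9}:  v_{3} + v_{9} = v_{7} + v_{8}  →  sig = (2;(1,1))
  P={3,6}:  v_{3} + v_{6} = v_{2} + v_{4} + v_{8}  →  sig = (2;(1,1,1))
  P={1,3}:  v_{1} + v_{3} = v_{2} + 2·v_{4} + v_{7}  →  sig = (2;(1,1,2))
  P={3,5}:  v_{3} + v_{5} = 2·v_{2} + v_{4} + v_{8}  →  sig = (2;(1,1,2))
  P={2,4,9}:  v_{2} + v_{4} + v_{9} = 0  →  sig = (3;())
  P={4,5,9}:  v_{4} + v_{5} + v_{9} = v_{6}  →  sig = (3;(1))
  P={2,4,7,8}:  v_{2} + v_{4} + v_{7} + v_{8} = v_{3}  →  sig = (4;(1))

so the primitive-relation signature multiset is
[(2;()), (2;(1)), (2;(1)), (2;(1)), (2;(1,1)), (2;(1,1,1)), (2;(1,1,2)), (2;(1,1,2)), (3;()), (3;(1)), (4;(1))]


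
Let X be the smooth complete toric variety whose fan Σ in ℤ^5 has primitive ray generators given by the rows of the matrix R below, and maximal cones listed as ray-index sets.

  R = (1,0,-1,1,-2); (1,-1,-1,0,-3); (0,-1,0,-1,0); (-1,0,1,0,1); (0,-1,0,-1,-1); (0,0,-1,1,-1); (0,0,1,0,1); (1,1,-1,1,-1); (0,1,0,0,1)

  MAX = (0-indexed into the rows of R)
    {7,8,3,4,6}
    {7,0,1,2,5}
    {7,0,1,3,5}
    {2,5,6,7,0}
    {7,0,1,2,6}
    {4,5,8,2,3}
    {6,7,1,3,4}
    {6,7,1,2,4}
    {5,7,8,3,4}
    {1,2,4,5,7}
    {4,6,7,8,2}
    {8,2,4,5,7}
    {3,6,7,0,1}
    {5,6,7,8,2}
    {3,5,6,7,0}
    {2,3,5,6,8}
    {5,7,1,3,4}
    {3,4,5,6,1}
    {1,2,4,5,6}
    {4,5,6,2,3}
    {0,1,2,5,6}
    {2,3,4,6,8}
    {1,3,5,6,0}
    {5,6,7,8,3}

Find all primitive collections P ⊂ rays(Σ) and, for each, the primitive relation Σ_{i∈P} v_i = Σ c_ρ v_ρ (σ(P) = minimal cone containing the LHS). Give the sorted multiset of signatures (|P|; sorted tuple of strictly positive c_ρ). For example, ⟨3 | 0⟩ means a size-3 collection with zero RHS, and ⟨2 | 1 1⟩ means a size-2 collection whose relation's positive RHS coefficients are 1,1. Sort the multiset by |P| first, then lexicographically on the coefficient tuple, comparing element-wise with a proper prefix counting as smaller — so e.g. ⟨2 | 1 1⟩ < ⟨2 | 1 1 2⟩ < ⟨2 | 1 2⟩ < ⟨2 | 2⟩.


Σ has 9 primitive collections:

  {0,4}:  v_{0} + v_{4} = v_{1}  ⇒ sig = ⟨2 | 1⟩
  {0,8}:  v_{0} + v_{8} = v_{7}  ⇒ sig = ⟨2 | 1⟩
  {1,8}:  v_{1} + v_{8} = v_{4} + v_{7}  ⇒ sig = ⟨2 | 1 1⟩
  {2,3,7}:  v_{2} + v_{3} + v_{7} = 0  ⇒ sig = ⟨3 | 0⟩
  {0,2,3}:  v_{0} + v_{2} + v_{3} = v_{4} + v_{5} + v_{6}  ⇒ sig = ⟨3 | 1 1 1⟩
  {1,2,3}:  v_{1} + v_{2} + v_{3} = 2·v_{4} + v_{5} + v_{6}  ⇒ sig = ⟨3 | 1 1 2⟩
  {4,5,6,8}:  v_{4} + v_{5} + v_{6} + v_{8} = 0  ⇒ sig = ⟨4 | 0⟩
  {4,5,6,7}:  v_{4} + v_{5} + v_{6} + v_{7} = v_{0}  ⇒ sig = ⟨4 | 1⟩
  {1,5,6,7}:  v_{1} + v_{5} + v_{6} + v_{7} = 2·v_{0}  ⇒ sig = ⟨4 | 2⟩

Signatures (|P|; sorted positive RHS coefficients), sorted:
[⟨2 | 1⟩, ⟨2 | 1⟩, ⟨2 | 1 1⟩, ⟨3 | 0⟩, ⟨3 | 1 1 1⟩, ⟨3 | 1 1 2⟩, ⟨4 | 0⟩, ⟨4 | 1⟩, ⟨4 | 2⟩]


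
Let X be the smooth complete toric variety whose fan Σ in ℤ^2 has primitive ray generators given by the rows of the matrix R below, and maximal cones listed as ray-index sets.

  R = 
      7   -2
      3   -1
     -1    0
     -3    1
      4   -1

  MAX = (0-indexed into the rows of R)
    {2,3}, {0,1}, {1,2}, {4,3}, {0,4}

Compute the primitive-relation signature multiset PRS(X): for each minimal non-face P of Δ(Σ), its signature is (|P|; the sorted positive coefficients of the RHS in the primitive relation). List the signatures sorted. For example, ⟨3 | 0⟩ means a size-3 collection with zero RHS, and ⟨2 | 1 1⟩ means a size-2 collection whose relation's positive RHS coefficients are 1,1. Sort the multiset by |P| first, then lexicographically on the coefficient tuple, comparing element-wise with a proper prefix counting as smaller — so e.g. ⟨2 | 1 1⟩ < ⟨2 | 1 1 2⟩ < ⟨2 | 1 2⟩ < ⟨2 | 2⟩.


The 5 primitive collections of Σ (r=5, n=2):

  P={1,3}:  v_{1} + v_{3} = 0  ⟹  sig = ⟨2 | 0⟩
  P={0,3}:  v_{0} + v_{3} = v_{4}  ⟹  sig = ⟨2 | 1⟩
  P={1,4}:  v_{1} + v_{4} = v_{0}  ⟹  sig = ⟨2 | 1⟩
  P={2,4}:  v_{2} + v_{4} = v_{1}  ⟹  sig = ⟨2 | 1⟩
  P={0,2}:  v_{0} + v_{2} = 2·v_{1}  ⟹  sig = ⟨2 | 2⟩

so the primitive-relation signature multiset is
[⟨2 | 0⟩, ⟨2 | 1⟩, ⟨2 | 1⟩, ⟨2 | 1⟩, ⟨2 | 2⟩]


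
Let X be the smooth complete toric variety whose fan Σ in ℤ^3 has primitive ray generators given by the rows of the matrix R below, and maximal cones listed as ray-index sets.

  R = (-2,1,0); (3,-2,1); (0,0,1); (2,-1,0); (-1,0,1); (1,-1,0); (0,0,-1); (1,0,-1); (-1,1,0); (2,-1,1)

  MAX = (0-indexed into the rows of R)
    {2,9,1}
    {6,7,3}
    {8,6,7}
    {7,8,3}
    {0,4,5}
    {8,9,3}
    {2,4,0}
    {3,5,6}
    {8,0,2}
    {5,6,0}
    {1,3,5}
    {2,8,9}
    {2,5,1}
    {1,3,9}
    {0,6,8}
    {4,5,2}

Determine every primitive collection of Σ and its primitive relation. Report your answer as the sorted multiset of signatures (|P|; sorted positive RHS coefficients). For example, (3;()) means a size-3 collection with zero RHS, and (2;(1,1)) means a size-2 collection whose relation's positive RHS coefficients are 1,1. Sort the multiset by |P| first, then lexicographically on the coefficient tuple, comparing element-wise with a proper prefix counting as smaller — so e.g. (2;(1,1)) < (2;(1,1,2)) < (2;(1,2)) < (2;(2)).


|primitive collections| = 23. Relations:

  P={0,3}:  v_{0} + v_{3} = 0  ⟹  sig = (2;())
  P={2,6}:  v_{2} + v_{6} = 0  ⟹  sig = (2;())
  P={4,7}:  v_{4} + v_{7} = 0  ⟹  sig = (2;())
  P={5,8}:  v_{5} + v_{8} = 0  ⟹  sig = (2;())
  P={0,9}:  v_{0} + v_{9} = v_{2}  ⟹  sig = (2;(1))
  P={1,8}:  v_{1} + v_{8} = v_{9}  ⟹  sig = (2;(1))
  P={2,3}:  v_{2} + v_{3} = v_{9}  ⟹  sig = (2;(1))
  P={5,9}:  v_{5} + v_{9} = v_{1}  ⟹  sig = (2;(1))
  P={6,9}:  v_{6} + v_{9} = v_{3}  ⟹  sig = (2;(1))
  P={0,1}:  v_{0} + v_{1} = v_{2} + v_{5}  ⟹  sig = (2;(1,1))
  P={0,7}:  v_{0} + v_{7} = v_{6} + v_{8}  ⟹  sig = (2;(1,1))
  P={1,6}:  v_{1} + v_{6} = v_{3} + v_{5}  ⟹  sig = (2;(1,1))
  P={2,7}:  v_{2} + v_{7} = v_{3} + v_{8}  ⟹  sig = (2;(1,1))
  P={3,4}:  v_{3} + v_{4} = v_{2} + v_{5}  ⟹  sig = (2;(1,1))
  P={4,6}:  v_{4} + v_{6} = v_{0} + v_{5}  ⟹  sig = (2;(1,1))
  P={4,8}:  v_{4} + v_{8} = v_{0} + v_{2}  ⟹  sig = (2;(1,1))
  P={5,7}:  v_{5} + v_{7} = v_{3} + v_{6}  ⟹  sig = (2;(1,1))
  P={4,9}:  v_{4} + v_{9} = 2·v_{2} + v_{5}  ⟹  sig = (2;(1,2))
  P={7,9}:  v_{7} + v_{9} = 2·v_{3} + v_{8}  ⟹  sig = (2;(1,2))
  P={1,7}:  v_{1} + v_{7} = 2·v_{3}  ⟹  sig = (2;(2))
  P={1,4}:  v_{1} + v_{4} = 2·v_{2} + 2·v_{5}  ⟹  sig = (2;(2,2))
  P={0,2,5}:  v_{0} + v_{2} + v_{5} = v_{4}  ⟹  sig = (3;(1))
  P={3,6,8}:  v_{3} + v_{6} + v_{8} = v_{7}  ⟹  sig = (3;(1))

Signatures (|P|; sorted positive RHS coefficients), sorted:
[(2;()), (2;()), (2;()), (2;()), (2;(1)), (2;(1)), (2;(1)), (2;(1)), (2;(1)), (2;(1,1)), (2;(1,1)), (2;(1,1)), (2;(1,1)), (2;(1,1)), (2;(1,1)), (2;(1,1)), (2;(1,1)), (2;(1,2)), (2;(1,2)), (2;(2)), (2;(2,2)), (3;(1)), (3;(1))]


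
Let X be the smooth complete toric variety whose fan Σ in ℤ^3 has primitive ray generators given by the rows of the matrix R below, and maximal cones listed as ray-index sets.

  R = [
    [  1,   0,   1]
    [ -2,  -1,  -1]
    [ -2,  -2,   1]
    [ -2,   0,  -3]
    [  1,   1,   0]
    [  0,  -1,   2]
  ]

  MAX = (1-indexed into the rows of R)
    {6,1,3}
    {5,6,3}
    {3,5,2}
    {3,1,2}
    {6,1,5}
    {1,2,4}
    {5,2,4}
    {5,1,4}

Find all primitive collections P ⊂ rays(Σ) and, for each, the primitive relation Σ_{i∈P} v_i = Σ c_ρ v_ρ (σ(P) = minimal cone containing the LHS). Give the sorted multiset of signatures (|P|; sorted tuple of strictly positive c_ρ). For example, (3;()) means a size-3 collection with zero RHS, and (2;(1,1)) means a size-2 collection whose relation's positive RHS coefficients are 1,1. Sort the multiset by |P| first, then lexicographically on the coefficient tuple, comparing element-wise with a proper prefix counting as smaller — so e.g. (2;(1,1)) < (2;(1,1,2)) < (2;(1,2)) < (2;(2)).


Minimal non-faces — 5 found among 6 rays, 8 max cones:

  P = {2,6}:  v_{2} + v_{6} = v_{3}  so sig = (2;(1))
  P = {4,6}:  v_{4} + v_{6} = v_{2}  so sig = (2;(1))
  P = {3,4}:  v_{3} + v_{4} = 2·v_{2}  so sig = (2;(2))
  P = {1,2,5}:  v_{1} + v_{2} + v_{5} = 0  so sig = (3;())
  P = {1,3,5}:  v_{1} + v_{3} + v_{5} = v_{6}  so sig = (3;(1))

Hence PRS(X_Σ) =
    |P|=2: 3 collections, coeffs (1), (1), (2)
    |P|=3: 2 collections, coeffs (), (1)


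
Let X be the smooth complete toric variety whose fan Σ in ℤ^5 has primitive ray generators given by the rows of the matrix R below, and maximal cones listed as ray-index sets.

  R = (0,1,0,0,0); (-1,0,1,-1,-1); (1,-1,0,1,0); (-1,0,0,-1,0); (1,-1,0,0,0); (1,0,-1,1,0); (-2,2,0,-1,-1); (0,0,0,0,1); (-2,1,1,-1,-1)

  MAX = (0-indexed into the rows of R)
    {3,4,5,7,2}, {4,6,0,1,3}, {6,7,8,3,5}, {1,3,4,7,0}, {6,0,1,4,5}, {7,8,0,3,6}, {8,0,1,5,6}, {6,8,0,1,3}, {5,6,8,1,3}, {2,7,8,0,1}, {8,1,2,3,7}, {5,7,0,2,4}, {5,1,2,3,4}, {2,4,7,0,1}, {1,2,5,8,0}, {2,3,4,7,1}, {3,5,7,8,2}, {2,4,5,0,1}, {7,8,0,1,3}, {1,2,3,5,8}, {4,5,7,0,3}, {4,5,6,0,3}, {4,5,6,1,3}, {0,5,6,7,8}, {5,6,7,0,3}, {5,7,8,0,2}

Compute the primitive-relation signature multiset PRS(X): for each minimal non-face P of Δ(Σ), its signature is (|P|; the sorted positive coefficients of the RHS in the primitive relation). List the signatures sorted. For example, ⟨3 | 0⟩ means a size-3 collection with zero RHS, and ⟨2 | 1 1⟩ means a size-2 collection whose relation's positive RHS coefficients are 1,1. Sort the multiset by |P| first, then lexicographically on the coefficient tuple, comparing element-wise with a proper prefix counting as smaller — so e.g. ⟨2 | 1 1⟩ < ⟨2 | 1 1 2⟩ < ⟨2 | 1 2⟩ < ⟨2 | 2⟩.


Minimal non-faces — 8 found among 9 rays, 26 max cones:

  {4,8}:  v_{4} + v_{8} = v_{1}  ⟹  sig = ⟨2 | 1⟩
  {2,6}:  v_{2} + v_{6} = v_{5} + v_{8}  ⟹  sig = ⟨2 | 1 1⟩
  {0,2,3}:  v_{0} + v_{2} + v_{3} = 0  ⟹  sig = ⟨3 | 0⟩
  {1,5,7}:  v_{1} + v_{5} + v_{7} = 0  ⟹  sig = ⟨3 | 0⟩
  {4,6,7}:  v_{4} + v_{6} + v_{7} = v_{0} + v_{3}  ⟹  sig = ⟨3 | 1 1⟩
  {1,6,7}:  v_{1} + v_{6} + v_{7} = v_{0} + v_{3} + v_{8}  ⟹  sig = ⟨3 | 1 1 1⟩
  {0,3,5,8}:  v_{0} + v_{3} + v_{5} + v_{8} = v_{6}  ⟹  sig = ⟨4 | 1⟩
  {0,1,3,5}:  v_{0} + v_{1} + v_{3} + v_{5} = v_{4} + v_{6}  ⟹  sig = ⟨4 | 1 1⟩

Hence PRS(X_Σ) =
    ⟨2 | 1⟩
    ⟨2 | 1 1⟩
    ⟨3 | 0⟩
    ⟨3 | 0⟩
    ⟨3 | 1 1⟩
    ⟨3 | 1 1 1⟩
    ⟨4 | 1⟩
    ⟨4 | 1 1⟩


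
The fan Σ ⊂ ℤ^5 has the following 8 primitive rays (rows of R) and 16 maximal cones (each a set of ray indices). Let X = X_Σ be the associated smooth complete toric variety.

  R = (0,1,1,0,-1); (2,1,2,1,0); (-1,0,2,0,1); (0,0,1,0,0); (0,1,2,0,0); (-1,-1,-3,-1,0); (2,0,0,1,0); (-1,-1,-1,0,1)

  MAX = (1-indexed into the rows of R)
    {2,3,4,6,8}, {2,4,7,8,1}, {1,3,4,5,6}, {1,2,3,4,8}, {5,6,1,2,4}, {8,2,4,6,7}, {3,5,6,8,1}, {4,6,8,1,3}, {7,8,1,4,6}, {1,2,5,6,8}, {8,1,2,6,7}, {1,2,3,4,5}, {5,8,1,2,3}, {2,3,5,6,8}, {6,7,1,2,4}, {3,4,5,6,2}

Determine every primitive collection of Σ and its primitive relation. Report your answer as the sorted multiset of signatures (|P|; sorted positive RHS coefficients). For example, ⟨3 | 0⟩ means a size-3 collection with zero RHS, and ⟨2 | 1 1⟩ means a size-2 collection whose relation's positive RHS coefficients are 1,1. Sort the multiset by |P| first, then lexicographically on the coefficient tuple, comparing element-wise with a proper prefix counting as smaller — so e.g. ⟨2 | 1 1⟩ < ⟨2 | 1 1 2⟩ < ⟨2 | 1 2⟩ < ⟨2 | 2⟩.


5 minimal non-faces of Δ(Σ) (on 8 rays):

  P={5,7}:  v_{5} + v_{7} = v_{2}  ⇒ sig = ⟨2 | 1⟩
  P={3,7}:  v_{3} + v_{7} = v_{2} + v_{4} + v_{8}  ⇒ sig = ⟨2 | 1 1 1⟩
  P={4,5,8}:  v_{4} + v_{5} + v_{8} = v_{3}  ⇒ sig = ⟨3 | 1⟩
  P={1,2,3,6}:  v_{1} + v_{2} + v_{3} + v_{6} = v_{5}  ⇒ sig = ⟨4 | 1⟩
  P={1,2,4,6,8}:  v_{1} + v_{2} + v_{4} + v_{6} + v_{8} = 0  ⇒ sig = ⟨5 | 0⟩

Hence PRS(X_Σ) =
    |P|=2: 2 collections, coeffs (1), (1,1,1)
    |P|=3: 1 collection, coeffs (1)
    |P|=4: 1 collection, coeffs (1)
    |P|=5: 1 collection, coeffs ()


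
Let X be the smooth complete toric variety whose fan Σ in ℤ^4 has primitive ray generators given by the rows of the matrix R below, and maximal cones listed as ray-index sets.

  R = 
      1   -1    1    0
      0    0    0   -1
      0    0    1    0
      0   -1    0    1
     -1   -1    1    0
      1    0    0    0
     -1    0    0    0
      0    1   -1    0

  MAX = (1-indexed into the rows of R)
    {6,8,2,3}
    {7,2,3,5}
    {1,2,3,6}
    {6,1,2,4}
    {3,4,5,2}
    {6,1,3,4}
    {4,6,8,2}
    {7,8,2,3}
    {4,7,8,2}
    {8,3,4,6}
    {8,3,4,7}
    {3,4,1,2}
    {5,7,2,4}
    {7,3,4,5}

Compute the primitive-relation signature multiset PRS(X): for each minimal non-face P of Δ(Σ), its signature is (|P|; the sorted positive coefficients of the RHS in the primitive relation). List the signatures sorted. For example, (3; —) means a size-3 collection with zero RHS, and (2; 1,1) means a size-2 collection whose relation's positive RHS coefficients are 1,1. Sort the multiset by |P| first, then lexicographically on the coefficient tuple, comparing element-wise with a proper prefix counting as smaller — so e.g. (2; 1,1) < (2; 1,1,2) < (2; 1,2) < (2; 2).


9 collections generate NE(X_Σ); each relation:

  P = {6,7}:  v_{6} + v_{7} = 0  ⇒ sig = (2; —)
  P = {1,8}:  v_{1} + v_{8} = v_{6}  ⇒ sig = (2; 1)
  P = {5,8}:  v_{5} + v_{8} = v_{7}  ⇒ sig = (2; 1)
  P = {1,7}:  v_{1} + v_{7} = v_{2} + v_{3} + v_{4}  ⇒ sig = (2; 1,1,1)
  P = {5,6}:  v_{5} + v_{6} = v_{2} + v_{3} + v_{4}  ⇒ sig = (2; 1,1,1)
  P = {1,5}:  v_{1} + v_{5} = 2·v_{2} + 2·v_{3} + 2·v_{4}  ⇒ sig = (2; 2,2,2)
  P = {2,3,4,8}:  v_{2} + v_{3} + v_{4} + v_{8} = 0  ⇒ sig = (4; —)
  P = {2,3,4,6}:  v_{2} + v_{3} + v_{4} + v_{6} = v_{1}  ⇒ sig = (4; 1)
  P = {2,3,4,7}:  v_{2} + v_{3} + v_{4} + v_{7} = v_{5}  ⇒ sig = (4; 1)

so the primitive-relation signature multiset is
[(2; —), (2; 1), (2; 1), (2; 1,1,1), (2; 1,1,1), (2; 2,2,2), (4; —), (4; 1), (4; 1)]


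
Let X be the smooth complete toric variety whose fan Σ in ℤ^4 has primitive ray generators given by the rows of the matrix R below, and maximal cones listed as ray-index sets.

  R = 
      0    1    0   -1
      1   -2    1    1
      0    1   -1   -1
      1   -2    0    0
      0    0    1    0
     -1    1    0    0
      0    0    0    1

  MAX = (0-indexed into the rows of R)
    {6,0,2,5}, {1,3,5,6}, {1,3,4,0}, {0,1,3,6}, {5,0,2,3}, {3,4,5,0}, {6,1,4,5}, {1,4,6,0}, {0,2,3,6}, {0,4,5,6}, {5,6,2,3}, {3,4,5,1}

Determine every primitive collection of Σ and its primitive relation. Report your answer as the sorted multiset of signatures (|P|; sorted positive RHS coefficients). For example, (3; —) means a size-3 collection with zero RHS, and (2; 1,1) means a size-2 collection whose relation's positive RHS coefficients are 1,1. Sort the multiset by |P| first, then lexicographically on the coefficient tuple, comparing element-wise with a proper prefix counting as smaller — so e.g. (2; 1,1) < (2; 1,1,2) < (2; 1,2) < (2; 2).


Minimal non-faces — 5 found among 7 rays, 12 max cones:

  • {2,4}:  v_{2} + v_{4} = v_{0} ; sig = (2; 1)
  • {1,2}:  v_{1} + v_{2} = v_{0} + v_{3} + v_{6} ; sig = (2; 1,1,1)
  • {0,1,5}:  v_{0} + v_{1} + v_{5} = v_{4} ; sig = (3; 1)
  • {3,4,6}:  v_{3} + v_{4} + v_{6} = v_{1} ; sig = (3; 1)
  • {0,3,5,6}:  v_{0} + v_{3} + v_{5} + v_{6} = 0 ; sig = (4; —)

so the primitive-relation signature multiset is
{ (2; 1),  (2; 1,1,1),  (3; 1) ×2,  (4; —) }


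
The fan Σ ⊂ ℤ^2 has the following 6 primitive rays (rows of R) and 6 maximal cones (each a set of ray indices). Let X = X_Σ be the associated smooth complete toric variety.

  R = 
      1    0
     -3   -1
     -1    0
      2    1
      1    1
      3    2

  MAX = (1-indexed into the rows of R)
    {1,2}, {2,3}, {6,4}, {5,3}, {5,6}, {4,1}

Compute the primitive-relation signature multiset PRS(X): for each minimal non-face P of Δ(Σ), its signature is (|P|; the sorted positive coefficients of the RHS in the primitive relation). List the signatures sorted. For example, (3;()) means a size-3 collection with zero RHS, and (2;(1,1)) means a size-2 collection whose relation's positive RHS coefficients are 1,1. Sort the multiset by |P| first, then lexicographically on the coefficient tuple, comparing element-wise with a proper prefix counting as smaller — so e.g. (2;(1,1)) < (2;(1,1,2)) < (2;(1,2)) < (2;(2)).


The 9 primitive collections of Σ (r=6, n=2):

  P = {1,3}:  v_{1} + v_{3} = 0  →  sig = (2;())
  P = {1,5}:  v_{1} + v_{5} = v_{4}  →  sig = (2;(1))
  P = {2,4}:  v_{2} + v_{4} = v_{3}  →  sig = (2;(1))
  P = {3,4}:  v_{3} + v_{4} = v_{5}  →  sig = (2;(1))
  P = {4,5}:  v_{4} + v_{5} = v_{6}  →  sig = (2;(1))
  P = {2,6}:  v_{2} + v_{6} = v_{3} + v_{5}  →  sig = (2;(1,1))
  P = {1,6}:  v_{1} + v_{6} = 2·v_{4}  →  sig = (2;(2))
  P = {2,5}:  v_{2} + v_{5} = 2·v_{3}  →  sig = (2;(2))
  P = {3,6}:  v_{3} + v_{6} = 2·v_{5}  →  sig = (2;(2))

Signatures (|P|; sorted positive RHS coefficients), sorted:
{ (2;()),  (2;(1)) ×4,  (2;(1,1)),  (2;(2)) ×3 }


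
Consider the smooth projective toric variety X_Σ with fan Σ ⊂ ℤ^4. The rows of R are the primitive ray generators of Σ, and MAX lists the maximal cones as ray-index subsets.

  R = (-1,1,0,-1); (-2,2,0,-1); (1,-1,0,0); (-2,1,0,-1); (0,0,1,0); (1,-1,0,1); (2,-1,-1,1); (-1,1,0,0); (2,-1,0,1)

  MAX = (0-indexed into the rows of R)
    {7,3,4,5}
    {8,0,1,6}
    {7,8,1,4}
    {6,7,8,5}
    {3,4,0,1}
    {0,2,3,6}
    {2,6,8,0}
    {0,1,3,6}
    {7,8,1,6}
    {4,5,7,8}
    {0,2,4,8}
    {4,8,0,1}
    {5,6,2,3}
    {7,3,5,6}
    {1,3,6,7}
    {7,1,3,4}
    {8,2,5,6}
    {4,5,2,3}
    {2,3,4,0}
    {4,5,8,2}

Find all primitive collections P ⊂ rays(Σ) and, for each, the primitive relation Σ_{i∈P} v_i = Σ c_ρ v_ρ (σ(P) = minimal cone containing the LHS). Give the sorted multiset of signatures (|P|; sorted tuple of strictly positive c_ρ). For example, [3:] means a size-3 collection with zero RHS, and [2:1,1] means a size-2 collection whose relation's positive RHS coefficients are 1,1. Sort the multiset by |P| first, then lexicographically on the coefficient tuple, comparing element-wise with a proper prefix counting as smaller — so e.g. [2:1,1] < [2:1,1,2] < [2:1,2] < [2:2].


Σ has 7 primitive collections:

  P={0,5}:  v_{0} + v_{5} = 0 — sig = [2:]
  P={2,7}:  v_{2} + v_{7} = 0 — sig = [2:]
  P={3,8}:  v_{3} + v_{8} = 0 — sig = [2:]
  P={0,7}:  v_{0} + v_{7} = v_{1} — sig = [2:1]
  P={1,2}:  v_{1} + v_{2} = v_{0} — sig = [2:1]
  P={1,5}:  v_{1} + v_{5} = v_{7} — sig = [2:1]
  P={4,6}:  v_{4} + v_{6} = v_{8} — sig = [2:1]

so the primitive-relation signature multiset is
[[2:], [2:], [2:], [2:1], [2:1], [2:1], [2:1]]


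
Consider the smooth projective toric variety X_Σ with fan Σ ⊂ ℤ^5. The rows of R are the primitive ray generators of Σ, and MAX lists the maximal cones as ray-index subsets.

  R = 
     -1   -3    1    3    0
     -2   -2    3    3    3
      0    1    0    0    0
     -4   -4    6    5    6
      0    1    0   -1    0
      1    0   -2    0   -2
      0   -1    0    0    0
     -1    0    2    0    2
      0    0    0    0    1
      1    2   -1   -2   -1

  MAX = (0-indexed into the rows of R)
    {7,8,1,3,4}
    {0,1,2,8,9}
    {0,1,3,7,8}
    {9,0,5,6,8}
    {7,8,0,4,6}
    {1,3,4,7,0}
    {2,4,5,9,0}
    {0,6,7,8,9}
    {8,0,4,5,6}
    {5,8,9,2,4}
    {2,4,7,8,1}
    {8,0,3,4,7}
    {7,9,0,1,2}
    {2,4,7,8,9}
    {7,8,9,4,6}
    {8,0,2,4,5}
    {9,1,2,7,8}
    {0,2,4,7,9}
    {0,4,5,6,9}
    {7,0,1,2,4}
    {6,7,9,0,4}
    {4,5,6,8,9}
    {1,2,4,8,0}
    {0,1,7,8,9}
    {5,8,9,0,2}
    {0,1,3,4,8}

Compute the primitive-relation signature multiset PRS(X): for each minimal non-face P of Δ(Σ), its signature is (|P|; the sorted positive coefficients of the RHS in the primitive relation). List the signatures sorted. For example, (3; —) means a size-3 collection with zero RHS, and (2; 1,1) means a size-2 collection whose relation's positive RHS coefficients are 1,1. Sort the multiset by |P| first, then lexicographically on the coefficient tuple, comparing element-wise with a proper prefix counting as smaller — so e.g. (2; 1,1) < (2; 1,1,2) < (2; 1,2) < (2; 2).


|primitive collections| = 12. Relations:

  {2,6}:  v_{2} + v_{6} = 0 ; sig = (2; —)
  {5,7}:  v_{5} + v_{7} = 0 ; sig = (2; —)
  {3,9}:  v_{3} + v_{9} = v_{1} + v_{7} ; sig = (2; 1,1)
  {1,5}:  v_{1} + v_{5} = v_{0} + v_{2} + v_{8} ; sig = (2; 1,1,1)
  {1,6}:  v_{1} + v_{6} = v_{0} + v_{7} + v_{8} ; sig = (2; 1,1,1)
  {3,5}:  v_{3} + v_{5} = v_{0} + v_{1} + v_{4} + v_{8} ; sig = (2; 1,1,1,1)
  {2,3}:  v_{2} + v_{3} = 2·v_{1} + v_{4} ; sig = (2; 1,2)
  {3,6}:  v_{3} + v_{6} = 2·v_{0} + v_{4} + 2·v_{7} + 2·v_{8} ; sig = (2; 1,2,2,2)
  {1,4,9}:  v_{1} + v_{4} + v_{9} = v_{2} + v_{7} ; sig = (3; 1,1)
  {0,4,8,9}:  v_{0} + v_{4} + v_{8} + v_{9} = 0 ; sig = (4; —)
  {0,2,7,8}:  v_{0} + v_{2} + v_{7} + v_{8} = v_{1} ; sig = (4; 1)
  {0,1,4,7,8}:  v_{0} + v_{1} + v_{4} + v_{7} + v_{8} = v_{3} ; sig = (5; 1)

Sorted signature multiset PRS(X):
{ (2; —) ×2,  (2; 1,1),  (2; 1,1,1) ×2,  (2; 1,1,1,1),  (2; 1,2),  (2; 1,2,2,2),  (3; 1,1),  (4; —),  (4; 1),  (5; 1) }


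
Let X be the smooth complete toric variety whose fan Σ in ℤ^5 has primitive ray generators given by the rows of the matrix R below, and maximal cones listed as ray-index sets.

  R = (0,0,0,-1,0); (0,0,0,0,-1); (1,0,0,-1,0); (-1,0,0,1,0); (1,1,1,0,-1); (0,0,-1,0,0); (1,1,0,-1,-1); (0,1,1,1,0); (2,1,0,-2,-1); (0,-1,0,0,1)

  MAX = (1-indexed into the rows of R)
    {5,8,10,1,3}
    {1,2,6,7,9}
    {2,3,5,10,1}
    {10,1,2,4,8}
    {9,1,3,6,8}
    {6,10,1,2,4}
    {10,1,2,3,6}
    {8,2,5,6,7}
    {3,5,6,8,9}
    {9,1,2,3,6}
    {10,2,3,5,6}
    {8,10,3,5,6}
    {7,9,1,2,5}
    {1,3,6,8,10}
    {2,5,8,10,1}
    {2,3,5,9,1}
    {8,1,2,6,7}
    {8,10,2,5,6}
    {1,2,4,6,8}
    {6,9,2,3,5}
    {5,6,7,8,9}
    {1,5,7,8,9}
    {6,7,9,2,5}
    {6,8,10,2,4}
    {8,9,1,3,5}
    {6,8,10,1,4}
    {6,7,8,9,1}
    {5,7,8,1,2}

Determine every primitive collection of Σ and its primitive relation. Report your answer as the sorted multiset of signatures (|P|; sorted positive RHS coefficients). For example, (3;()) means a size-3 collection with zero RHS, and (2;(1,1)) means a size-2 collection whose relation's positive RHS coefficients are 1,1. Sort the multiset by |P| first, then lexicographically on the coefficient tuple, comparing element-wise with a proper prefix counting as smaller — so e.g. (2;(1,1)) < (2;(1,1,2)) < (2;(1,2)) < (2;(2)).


Σ has 11 primitive collections:

  {3,4}:  v_{3} + v_{4} = 0 ; sig = (2;())
  {3,7}:  v_{3} + v_{7} = v_{9} ; sig = (2;(1))
  {4,9}:  v_{4} + v_{9} = v_{7} ; sig = (2;(1))
  {7,10}:  v_{7} + v_{10} = v_{3} ; sig = (2;(1))
  {4,5}:  v_{4} + v_{5} = v_{2} + v_{8} ; sig = (2;(1,1))
  {4,7}:  v_{4} + v_{7} = v_{1} + v_{2} + v_{6} + v_{8} ; sig = (2;(1,1,1,1))
  {9,10}:  v_{9} + v_{10} = 2·v_{3} ; sig = (2;(2))
  {1,5,6}:  v_{1} + v_{5} + v_{6} = v_{7} ; sig = (3;(1))
  {2,3,8}:  v_{2} + v_{3} + v_{8} = v_{5} ; sig = (3;(1))
  {2,8,9}:  v_{2} + v_{8} + v_{9} = v_{5} + v_{7} ; sig = (3;(1,1))
  {1,2,6,8,10}:  v_{1} + v_{2} + v_{6} + v_{8} + v_{10} = 0 ; sig = (5;())

so the primitive-relation signature multiset is
    (2;())
    (2;(1))
    (2;(1))
    (2;(1))
    (2;(1,1))
    (2;(1,1,1,1))
    (2;(2))
    (3;(1))
    (3;(1))
    (3;(1,1))
    (5;())


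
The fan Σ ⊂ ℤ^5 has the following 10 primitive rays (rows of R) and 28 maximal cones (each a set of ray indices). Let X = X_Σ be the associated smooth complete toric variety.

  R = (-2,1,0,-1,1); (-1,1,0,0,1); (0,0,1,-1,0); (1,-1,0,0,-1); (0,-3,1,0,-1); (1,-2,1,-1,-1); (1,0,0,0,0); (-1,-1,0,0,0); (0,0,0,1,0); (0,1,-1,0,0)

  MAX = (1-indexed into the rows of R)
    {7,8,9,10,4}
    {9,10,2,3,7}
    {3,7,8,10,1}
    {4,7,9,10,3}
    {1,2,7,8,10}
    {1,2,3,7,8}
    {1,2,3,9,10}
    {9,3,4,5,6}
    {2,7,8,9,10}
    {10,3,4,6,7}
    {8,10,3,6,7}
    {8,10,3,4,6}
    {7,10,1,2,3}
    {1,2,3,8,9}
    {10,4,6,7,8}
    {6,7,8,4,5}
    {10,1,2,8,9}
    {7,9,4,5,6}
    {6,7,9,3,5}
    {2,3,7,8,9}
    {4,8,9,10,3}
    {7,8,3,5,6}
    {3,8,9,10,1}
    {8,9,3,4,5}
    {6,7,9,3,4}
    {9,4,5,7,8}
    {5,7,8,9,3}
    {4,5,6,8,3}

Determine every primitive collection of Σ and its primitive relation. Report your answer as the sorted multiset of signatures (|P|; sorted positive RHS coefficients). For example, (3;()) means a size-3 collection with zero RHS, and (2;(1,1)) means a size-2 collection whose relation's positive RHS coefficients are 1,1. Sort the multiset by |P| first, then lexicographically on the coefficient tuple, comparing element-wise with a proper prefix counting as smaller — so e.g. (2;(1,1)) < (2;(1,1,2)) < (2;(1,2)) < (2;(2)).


Δ(Σ) — 10 vertices, 14 min non-faces:

  P = {2,4}:  v_{2} + v_{4} = 0 — sig = (2;())
  P = {5,10}:  v_{5} + v_{10} = v_{4} + v_{8} — sig = (2;(1,1))
  P = {1,4}:  v_{1} + v_{4} = v_{3} + v_{8} + v_{10} — sig = (2;(1,1,1))
  P = {2,6}:  v_{2} + v_{6} = v_{3} + v_{7} + v_{8} — sig = (2;(1,1,1))
  P = {2,5}:  v_{2} + v_{5} = v_{3} + v_{7} + 2·v_{8} + v_{9} — sig = (2;(1,1,1,2))
  P = {1,6}:  v_{1} + v_{6} = 2·v_{3} + v_{7} + 2·v_{8} + v_{10} — sig = (2;(1,1,2,2))
  P = {1,5}:  v_{1} + v_{5} = v_{3} + 2·v_{8} — sig = (2;(1,2))
  P = {1,7,9}:  v_{1} + v_{7} + v_{9} = v_{2} — sig = (3;(1))
  P = {6,8,9}:  v_{6} + v_{8} + v_{9} = v_{5} — sig = (3;(1))
  P = {6,9,10}:  v_{6} + v_{9} + v_{10} = v_{4} — sig = (3;(1))
  P = {2,3,8,10}:  v_{2} + v_{3} + v_{8} + v_{10} = v_{1} — sig = (4;(1))
  P = {3,4,7,8}:  v_{3} + v_{4} + v_{7} + v_{8} = v_{6} — sig = (4;(1))
  P = {3,4,5,7}:  v_{3} + v_{4} + v_{5} + v_{7} = 2·v_{6} + v_{9} — sig = (4;(1,2))
  P = {3,7,8,9,10}:  v_{3} + v_{7} + v_{8} + v_{9} + v_{10} = 0 — sig = (5;())

Hence PRS(X_Σ) =
[(2;()), (2;(1,1)), (2;(1,1,1)), (2;(1,1,1)), (2;(1,1,1,2)), (2;(1,1,2,2)), (2;(1,2)), (3;(1)), (3;(1)), (3;(1)), (4;(1)), (4;(1)), (4;(1,2)), (5;())]
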